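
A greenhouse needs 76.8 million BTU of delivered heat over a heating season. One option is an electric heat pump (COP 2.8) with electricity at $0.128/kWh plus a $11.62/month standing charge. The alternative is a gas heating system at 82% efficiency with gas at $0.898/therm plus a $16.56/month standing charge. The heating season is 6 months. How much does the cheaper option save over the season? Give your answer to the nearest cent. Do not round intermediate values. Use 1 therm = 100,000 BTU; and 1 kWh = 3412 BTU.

Heat load = 76.8 × 10⁶ BTU = 76,800,000 BTU
Gas: input = 76,800,000 / 0.82 = 93,658,537 BTU = 936.6 therm → 936.6 × $0.898 = $841.05; + 6 × $16.56 standing = $940.41
Heat pump: 76,800,000 BTU / 3412 = 22,510 kWh heat; / 2.8 = 8,039 kWh in → × $0.128 = $1,028.97; + 6 × $11.62 standing = $1,098.69
Difference = |$940.41 − $1,098.69| = $158.28

$158.28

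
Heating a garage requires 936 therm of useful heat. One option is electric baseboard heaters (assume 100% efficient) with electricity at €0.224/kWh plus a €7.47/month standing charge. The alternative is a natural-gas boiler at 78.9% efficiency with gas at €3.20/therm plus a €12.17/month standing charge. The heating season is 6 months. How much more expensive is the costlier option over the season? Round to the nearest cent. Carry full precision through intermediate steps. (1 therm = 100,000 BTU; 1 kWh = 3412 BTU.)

€2320.50

Heat load = 936 therm × 100,000 = 93,600,000 BTU
Gas: input = 93,600,000 / 0.789 = 118,631,179 BTU = 1,186 therm → 1,186 × €3.20 = €3,796.20; + 6 × €12.17 standing = €3,869.22
Electric: 93,600,000 BTU / 3412 = 27,430 kWh → × €0.224 = €6,144.90; + 6 × €7.47 standing = €6,189.72
Difference = |€3,869.22 − €6,189.72| = €2,320.50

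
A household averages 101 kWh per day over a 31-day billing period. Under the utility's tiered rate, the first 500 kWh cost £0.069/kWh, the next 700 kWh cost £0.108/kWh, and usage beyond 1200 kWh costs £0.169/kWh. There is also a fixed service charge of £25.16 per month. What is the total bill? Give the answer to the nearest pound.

Usage = 101 kWh/day × 31 days = 3131 kWh
First 500 kWh × £0.069 = £34.50
Next 700 kWh × £0.108 = £75.60
Remaining 1931 kWh × £0.169 = £326.34
Energy charge = £436.44; + service £25.16 = £461.60 ≈ £462

£462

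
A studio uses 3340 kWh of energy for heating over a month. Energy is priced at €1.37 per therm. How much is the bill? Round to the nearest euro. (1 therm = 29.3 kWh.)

3340 kWh × (0.03413 therm/kWh) = 114 therm
Cost = 114 therm × €1.37/therm = €156.17 ≈ €156

€156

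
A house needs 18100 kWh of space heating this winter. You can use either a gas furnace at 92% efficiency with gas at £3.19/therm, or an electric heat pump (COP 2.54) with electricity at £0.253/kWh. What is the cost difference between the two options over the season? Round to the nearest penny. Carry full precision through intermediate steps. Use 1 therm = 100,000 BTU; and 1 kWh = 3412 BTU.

Heat load = 18100 kWh × 3412 = 61,757,200 BTU
Gas: input = 61,757,200 / 0.92 = 67,127,391 BTU = 671.3 therm → 671.3 × £3.19 = £2,141.36
Heat pump: 61,757,200 BTU / 3412 = 18,100 kWh heat; / 2.54 = 7,126 kWh in → × £0.253 = £1,802.87
Difference = |£2,141.36 − £1,802.87| = £338.49

£338.49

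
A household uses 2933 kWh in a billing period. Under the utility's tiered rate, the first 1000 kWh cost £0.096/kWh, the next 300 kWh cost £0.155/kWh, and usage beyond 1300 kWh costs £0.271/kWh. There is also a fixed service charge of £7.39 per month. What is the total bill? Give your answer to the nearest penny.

First 1000 kWh × £0.096 = £96.00
Next 300 kWh × £0.155 = £46.50
Remaining 1633 kWh × £0.271 = £442.54
Energy charge = £585.04; + service £7.39 = £592.43

£592.43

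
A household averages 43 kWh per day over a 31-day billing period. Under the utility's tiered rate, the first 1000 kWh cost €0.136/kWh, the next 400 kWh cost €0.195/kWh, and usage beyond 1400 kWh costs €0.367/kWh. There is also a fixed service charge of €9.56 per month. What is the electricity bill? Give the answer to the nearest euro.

Usage = 43 kWh/day × 31 days = 1333 kWh
First 1000 kWh × €0.136 = €136.00
Next 333 kWh × €0.195 = €64.94
Remaining tier: 0 kWh (not reached)
Energy charge = €200.94; + service €9.56 = €210.50 ≈ €210

€210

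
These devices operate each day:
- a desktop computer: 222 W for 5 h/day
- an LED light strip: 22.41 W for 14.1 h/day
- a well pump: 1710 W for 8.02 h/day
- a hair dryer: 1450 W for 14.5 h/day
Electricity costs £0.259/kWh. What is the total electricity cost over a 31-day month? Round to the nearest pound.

£290

desktop computer: 222 W × 5 h × 31 d = 34,410 Wh = 34.41 kWh
LED light strip: 22.41 W × 14.1 h × 31 d = 9,795 Wh = 9.795 kWh
well pump: 1710 W × 8.02 h × 31 d = 425,140 Wh = 425.1 kWh
hair dryer: 1450 W × 14.5 h × 31 d = 651,775 Wh = 651.8 kWh
Total energy = 34.41 + 9.795 + 425.1 + 651.8 = 1,121 kWh
Cost = 1,121 kWh × £0.259 = £290.37 ≈ £290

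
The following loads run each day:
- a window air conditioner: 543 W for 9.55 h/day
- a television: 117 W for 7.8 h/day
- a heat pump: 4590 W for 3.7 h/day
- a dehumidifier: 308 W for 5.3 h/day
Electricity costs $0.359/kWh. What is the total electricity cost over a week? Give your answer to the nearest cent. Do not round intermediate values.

$62.11

window air conditioner: 543 W × 9.55 h × 7 d = 36,300 Wh = 36.3 kWh
television: 117 W × 7.8 h × 7 d = 6,388 Wh = 6.388 kWh
heat pump: 4590 W × 3.7 h × 7 d = 118,881 Wh = 118.9 kWh
dehumidifier: 308 W × 5.3 h × 7 d = 11,427 Wh = 11.43 kWh
Total energy = 36.3 + 6.388 + 118.9 + 11.43 = 173 kWh
Cost = 173 kWh × $0.359 = $62.11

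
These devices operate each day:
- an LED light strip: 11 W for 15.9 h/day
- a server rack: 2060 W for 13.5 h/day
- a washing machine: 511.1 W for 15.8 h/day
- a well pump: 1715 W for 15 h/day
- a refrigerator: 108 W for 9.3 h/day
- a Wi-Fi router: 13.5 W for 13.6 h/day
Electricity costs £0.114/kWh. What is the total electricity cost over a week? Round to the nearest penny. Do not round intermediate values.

LED light strip: 11 W × 15.9 h × 7 d = 1,224 Wh = 1.224 kWh
server rack: 2060 W × 13.5 h × 7 d = 194,670 Wh = 194.7 kWh
washing machine: 511.1 W × 15.8 h × 7 d = 56,528 Wh = 56.53 kWh
well pump: 1715 W × 15 h × 7 d = 180,075 Wh = 180.1 kWh
refrigerator: 108 W × 9.3 h × 7 d = 7,031 Wh = 7.031 kWh
Wi-Fi router: 13.5 W × 13.6 h × 7 d = 1,285 Wh = 1.285 kWh
Total energy = 1.224 + 194.7 + 56.53 + 180.1 + 7.031 + 1.285 = 440.8 kWh
Cost = 440.8 kWh × £0.114 = £50.25

£50.25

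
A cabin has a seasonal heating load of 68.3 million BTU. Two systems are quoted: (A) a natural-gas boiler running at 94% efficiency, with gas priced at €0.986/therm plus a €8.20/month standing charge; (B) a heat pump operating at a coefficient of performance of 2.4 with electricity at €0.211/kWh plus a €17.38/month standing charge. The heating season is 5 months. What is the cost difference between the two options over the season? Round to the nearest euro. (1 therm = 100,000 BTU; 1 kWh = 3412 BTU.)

Heat load = 68.3 × 10⁶ BTU = 68,300,000 BTU
Gas: input = 68,300,000 / 0.94 = 72,659,574 BTU = 726.6 therm → 726.6 × €0.986 = €716.42; + 5 × €8.20 standing = €757.42
Heat pump: 68,300,000 BTU / 3412 = 20,020 kWh heat; / 2.4 = 8,341 kWh in → × €0.211 = €1,759.88; + 5 × €17.38 standing = €1,846.78
Difference = |€757.42 − €1,846.78| = €1,089.36 ≈ €1089

€1089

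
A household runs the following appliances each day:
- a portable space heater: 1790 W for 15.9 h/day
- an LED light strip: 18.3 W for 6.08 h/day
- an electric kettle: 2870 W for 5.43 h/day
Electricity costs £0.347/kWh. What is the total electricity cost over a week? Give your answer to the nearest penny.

£107.26

portable space heater: 1790 W × 15.9 h × 7 d = 199,227 Wh = 199.2 kWh
LED light strip: 18.3 W × 6.08 h × 7 d = 779 Wh = 0.7788 kWh
electric kettle: 2870 W × 5.43 h × 7 d = 109,089 Wh = 109.1 kWh
Total energy = 199.2 + 0.7788 + 109.1 = 309.1 kWh
Cost = 309.1 kWh × £0.347 = £107.26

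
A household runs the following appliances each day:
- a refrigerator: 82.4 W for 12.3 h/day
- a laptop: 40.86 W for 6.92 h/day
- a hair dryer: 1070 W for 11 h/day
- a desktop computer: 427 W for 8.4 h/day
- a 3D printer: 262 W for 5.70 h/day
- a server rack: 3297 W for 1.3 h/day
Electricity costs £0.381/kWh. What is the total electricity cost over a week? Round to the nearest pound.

refrigerator: 82.4 W × 12.3 h × 7 d = 7,095 Wh = 7.095 kWh
laptop: 40.86 W × 6.92 h × 7 d = 1,979 Wh = 1.979 kWh
hair dryer: 1070 W × 11 h × 7 d = 82,390 Wh = 82.39 kWh
desktop computer: 427 W × 8.4 h × 7 d = 25,108 Wh = 25.11 kWh
3D printer: 262 W × 5.70 h × 7 d = 10,454 Wh = 10.45 kWh
server rack: 3297 W × 1.3 h × 7 d = 30,003 Wh = 30 kWh
Total energy = 7.095 + 1.979 + 82.39 + 25.11 + 10.45 + 30 = 157 kWh
Cost = 157 kWh × £0.381 = £59.83 ≈ £60

£60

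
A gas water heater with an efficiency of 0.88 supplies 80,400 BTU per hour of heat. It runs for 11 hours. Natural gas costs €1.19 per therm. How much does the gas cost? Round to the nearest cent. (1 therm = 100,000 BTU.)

Heat delivered = 80,400 BTU/h × 11 h = 884,400 BTU
Gas input = 884,400 / 0.88 = 1,005,000 BTU
= 1,005,000 / 100,000 = 10.05 therm
Cost = 10.05 × €1.19/therm = €11.96

€11.96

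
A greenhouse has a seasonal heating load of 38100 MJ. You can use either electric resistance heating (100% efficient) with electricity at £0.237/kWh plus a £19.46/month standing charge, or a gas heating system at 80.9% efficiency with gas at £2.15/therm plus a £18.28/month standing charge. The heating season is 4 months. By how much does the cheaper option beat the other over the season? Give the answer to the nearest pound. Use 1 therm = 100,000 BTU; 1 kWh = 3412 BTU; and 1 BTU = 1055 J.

Heat load = 38100 MJ = 38,100,000,000 J / 1055 = 36,113,744 BTU
Gas: input = 36,113,744 / 0.809 = 44,639,980 BTU = 446.4 therm → 446.4 × £2.15 = £959.76; + 4 × £18.28 standing = £1,032.88
Electric: 36,113,744 BTU / 3412 = 10,580 kWh → × £0.237 = £2,508.49; + 4 × £19.46 standing = £2,586.33
Difference = |£1,032.88 − £2,586.33| = £1,553.45 ≈ £1553

£1553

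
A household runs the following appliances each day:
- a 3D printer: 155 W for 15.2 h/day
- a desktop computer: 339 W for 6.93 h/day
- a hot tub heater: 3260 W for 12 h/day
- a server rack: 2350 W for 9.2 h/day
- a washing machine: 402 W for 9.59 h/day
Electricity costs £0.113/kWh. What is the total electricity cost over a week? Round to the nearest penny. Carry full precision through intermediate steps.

3D printer: 155 W × 15.2 h × 7 d = 16,492 Wh = 16.49 kWh
desktop computer: 339 W × 6.93 h × 7 d = 16,445 Wh = 16.44 kWh
hot tub heater: 3260 W × 12 h × 7 d = 273,840 Wh = 273.8 kWh
server rack: 2350 W × 9.2 h × 7 d = 151,340 Wh = 151.3 kWh
washing machine: 402 W × 9.59 h × 7 d = 26,986 Wh = 26.99 kWh
Total energy = 16.49 + 16.44 + 273.8 + 151.3 + 26.99 = 485.1 kWh
Cost = 485.1 kWh × £0.113 = £54.82

£54.82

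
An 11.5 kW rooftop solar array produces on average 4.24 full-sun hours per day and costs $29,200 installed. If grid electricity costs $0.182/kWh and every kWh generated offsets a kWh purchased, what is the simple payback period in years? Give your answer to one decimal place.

Daily generation = 11.5 kW × 4.24 h = 48.76 kWh
Annual generation = 48.76 × 365 = 17797 kWh
Annual savings = 17797 × $0.182 = $3,239.13
Payback = $29,200 / $3,239.13 = 9.01 years

9.0 years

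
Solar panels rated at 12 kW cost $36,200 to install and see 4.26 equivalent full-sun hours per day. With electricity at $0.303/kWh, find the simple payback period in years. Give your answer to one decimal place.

6.4 years

Daily generation = 12 kW × 4.26 h = 51.12 kWh
Annual generation = 51.12 × 365 = 18659 kWh
Annual savings = 18659 × $0.303 = $5,653.62
Payback = $36,200 / $5,653.62 = 6.4 years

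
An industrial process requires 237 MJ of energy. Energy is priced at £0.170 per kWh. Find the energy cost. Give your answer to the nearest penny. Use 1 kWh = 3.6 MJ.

237 MJ × (0.27778 kWh/MJ) = 65.83 kWh
Cost = 65.83 kWh × £0.170/kWh = £11.19

£11.19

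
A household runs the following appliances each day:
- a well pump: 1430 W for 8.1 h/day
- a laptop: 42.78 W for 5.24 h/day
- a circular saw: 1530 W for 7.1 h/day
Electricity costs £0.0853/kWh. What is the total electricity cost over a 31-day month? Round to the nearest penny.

well pump: 1430 W × 8.1 h × 31 d = 359,073 Wh = 359.1 kWh
laptop: 42.78 W × 5.24 h × 31 d = 6,949 Wh = 6.949 kWh
circular saw: 1530 W × 7.1 h × 31 d = 336,753 Wh = 336.8 kWh
Total energy = 359.1 + 6.949 + 336.8 = 702.8 kWh
Cost = 702.8 kWh × £0.0853 = £59.95

£59.95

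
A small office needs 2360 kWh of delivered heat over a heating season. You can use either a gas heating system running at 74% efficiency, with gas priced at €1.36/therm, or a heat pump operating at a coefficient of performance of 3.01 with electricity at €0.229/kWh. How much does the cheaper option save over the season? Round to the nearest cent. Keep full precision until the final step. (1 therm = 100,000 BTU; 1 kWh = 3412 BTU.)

Heat load = 2360 kWh × 3412 = 8,052,320 BTU
Gas: input = 8,052,320 / 0.74 = 10,881,514 BTU = 108.8 therm → 108.8 × €1.36 = €147.99
Heat pump: 8,052,320 BTU / 3412 = 2,360 kWh heat; / 3.01 = 784.1 kWh in → × €0.229 = €179.55
Difference = |€147.99 − €179.55| = €31.56

€31.56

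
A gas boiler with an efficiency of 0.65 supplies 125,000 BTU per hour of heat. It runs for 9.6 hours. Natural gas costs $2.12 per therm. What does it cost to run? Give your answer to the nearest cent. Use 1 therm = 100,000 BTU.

$39.14

Heat delivered = 125,000 BTU/h × 9.6 h = 1,200,000 BTU
Gas input = 1,200,000 / 0.65 = 1,846,154 BTU
= 1,846,154 / 100,000 = 18.46 therm
Cost = 18.46 × $2.12/therm = $39.14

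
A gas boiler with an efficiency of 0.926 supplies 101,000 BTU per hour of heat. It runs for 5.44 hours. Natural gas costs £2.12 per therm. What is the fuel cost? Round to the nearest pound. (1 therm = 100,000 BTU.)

Heat delivered = 101,000 BTU/h × 5.44 h = 549,440 BTU
Gas input = 549,440 / 0.926 = 593,348 BTU
= 593,348 / 100,000 = 5.933 therm
Cost = 5.933 × £2.12/therm = £12.58 ≈ £13

£13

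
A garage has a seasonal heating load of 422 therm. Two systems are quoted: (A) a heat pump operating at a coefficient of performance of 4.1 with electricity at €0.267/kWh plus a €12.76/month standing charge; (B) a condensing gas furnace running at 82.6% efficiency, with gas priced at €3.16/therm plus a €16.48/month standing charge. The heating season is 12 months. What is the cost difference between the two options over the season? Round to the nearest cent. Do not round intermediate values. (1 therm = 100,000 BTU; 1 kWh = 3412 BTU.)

Heat load = 422 therm × 100,000 = 42,200,000 BTU
Gas: input = 42,200,000 / 0.826 = 51,089,588 BTU = 510.9 therm → 510.9 × €3.16 = €1,614.43; + 12 × €16.48 standing = €1,812.19
Heat pump: 42,200,000 BTU / 3412 = 12,370 kWh heat; / 4.1 = 3,017 kWh in → × €0.267 = €805.44; + 12 × €12.76 standing = €958.56
Difference = |€1,812.19 − €958.56| = €853.64

€853.64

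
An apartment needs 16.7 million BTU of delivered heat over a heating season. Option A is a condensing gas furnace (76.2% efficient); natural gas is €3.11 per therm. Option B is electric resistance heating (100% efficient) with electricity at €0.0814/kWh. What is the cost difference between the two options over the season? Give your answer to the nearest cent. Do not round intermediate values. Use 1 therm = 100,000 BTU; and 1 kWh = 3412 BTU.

€283.18

Heat load = 16.7 × 10⁶ BTU = 16,700,000 BTU
Gas: input = 16,700,000 / 0.762 = 21,916,010 BTU = 219.2 therm → 219.2 × €3.11 = €681.59
Electric: 16,700,000 BTU / 3412 = 4,894 kWh → × €0.0814 = €398.41
Difference = |€681.59 − €398.41| = €283.18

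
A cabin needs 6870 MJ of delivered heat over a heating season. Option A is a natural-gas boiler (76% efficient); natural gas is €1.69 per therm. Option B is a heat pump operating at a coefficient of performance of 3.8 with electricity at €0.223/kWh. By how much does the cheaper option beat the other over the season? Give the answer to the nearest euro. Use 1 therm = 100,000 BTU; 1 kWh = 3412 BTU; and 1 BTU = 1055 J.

€33

Heat load = 6870 MJ = 6,870,000,000 J / 1055 = 6,511,848 BTU
Gas: input = 6,511,848 / 0.76 = 8,568,222 BTU = 85.68 therm → 85.68 × €1.69 = €144.80
Heat pump: 6,511,848 BTU / 3412 = 1,909 kWh heat; / 3.8 = 502.2 kWh in → × €0.223 = €112.00
Difference = |€144.80 − €112.00| = €32.80 ≈ €33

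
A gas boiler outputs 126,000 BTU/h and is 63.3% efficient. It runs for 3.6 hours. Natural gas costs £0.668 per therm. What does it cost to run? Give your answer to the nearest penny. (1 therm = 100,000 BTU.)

Heat delivered = 126,000 BTU/h × 3.6 h = 453,600 BTU
Gas input = 453,600 / 0.633 = 716,588 BTU
= 716,588 / 100,000 = 7.166 therm
Cost = 7.166 × £0.668/therm = £4.79

£4.79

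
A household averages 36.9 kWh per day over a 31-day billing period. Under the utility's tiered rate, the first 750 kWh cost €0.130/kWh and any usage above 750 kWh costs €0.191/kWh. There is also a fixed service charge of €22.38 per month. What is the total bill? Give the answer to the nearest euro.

€195

Usage = 36.9 kWh/day × 31 days = 1143.9 kWh
First 750 kWh × €0.130 = €97.50
Remaining 393.9 kWh × €0.191 = €75.23
Energy charge = €172.73; + service €22.38 = €195.11 ≈ €195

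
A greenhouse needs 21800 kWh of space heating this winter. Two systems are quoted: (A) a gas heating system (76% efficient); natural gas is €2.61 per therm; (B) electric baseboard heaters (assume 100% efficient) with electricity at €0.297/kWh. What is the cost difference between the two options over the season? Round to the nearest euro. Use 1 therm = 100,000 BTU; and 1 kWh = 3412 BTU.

€3920

Heat load = 21800 kWh × 3412 = 74,381,600 BTU
Gas: input = 74,381,600 / 0.76 = 97,870,526 BTU = 978.7 therm → 978.7 × €2.61 = €2,554.42
Electric: 74,381,600 BTU / 3412 = 21,800 kWh → × €0.297 = €6,474.60
Difference = |€2,554.42 − €6,474.60| = €3,920.18 ≈ €3920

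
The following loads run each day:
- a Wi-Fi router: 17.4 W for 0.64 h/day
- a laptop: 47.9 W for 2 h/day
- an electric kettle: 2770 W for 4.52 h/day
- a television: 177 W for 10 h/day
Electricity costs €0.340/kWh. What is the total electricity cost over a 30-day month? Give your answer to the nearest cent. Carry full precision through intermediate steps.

Wi-Fi router: 17.4 W × 0.64 h × 30 d = 334 Wh = 0.3341 kWh
laptop: 47.9 W × 2 h × 30 d = 2,874 Wh = 2.874 kWh
electric kettle: 2770 W × 4.52 h × 30 d = 375,612 Wh = 375.6 kWh
television: 177 W × 10 h × 30 d = 53,100 Wh = 53.1 kWh
Total energy = 0.3341 + 2.874 + 375.6 + 53.1 = 431.9 kWh
Cost = 431.9 kWh × €0.340 = €146.85

€146.85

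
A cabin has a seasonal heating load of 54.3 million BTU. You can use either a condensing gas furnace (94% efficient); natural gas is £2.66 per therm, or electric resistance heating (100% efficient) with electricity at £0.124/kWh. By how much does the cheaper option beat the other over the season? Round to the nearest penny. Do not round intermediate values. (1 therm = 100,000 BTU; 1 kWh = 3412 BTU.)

£436.81

Heat load = 54.3 × 10⁶ BTU = 54,300,000 BTU
Gas: input = 54,300,000 / 0.94 = 57,765,957 BTU = 577.7 therm → 577.7 × £2.66 = £1,536.57
Electric: 54,300,000 BTU / 3412 = 15,910 kWh → × £0.124 = £1,973.39
Difference = |£1,536.57 − £1,973.39| = £436.81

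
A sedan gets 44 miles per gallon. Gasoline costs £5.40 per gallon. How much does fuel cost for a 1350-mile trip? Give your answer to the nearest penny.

Fuel = 1350 mi / 44 mpg = 30.68 gal
Cost = 30.68 gal × £5.40/gal = £165.68

£165.68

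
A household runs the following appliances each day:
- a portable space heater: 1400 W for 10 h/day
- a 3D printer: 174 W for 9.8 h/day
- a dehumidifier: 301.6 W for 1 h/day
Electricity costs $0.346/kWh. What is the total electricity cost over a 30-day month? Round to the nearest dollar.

portable space heater: 1400 W × 10 h × 30 d = 420,000 Wh = 420 kWh
3D printer: 174 W × 9.8 h × 30 d = 51,156 Wh = 51.16 kWh
dehumidifier: 301.6 W × 1 h × 30 d = 9,048 Wh = 9.048 kWh
Total energy = 420 + 51.16 + 9.048 = 480.2 kWh
Cost = 480.2 kWh × $0.346 = $166.15 ≈ $166

$166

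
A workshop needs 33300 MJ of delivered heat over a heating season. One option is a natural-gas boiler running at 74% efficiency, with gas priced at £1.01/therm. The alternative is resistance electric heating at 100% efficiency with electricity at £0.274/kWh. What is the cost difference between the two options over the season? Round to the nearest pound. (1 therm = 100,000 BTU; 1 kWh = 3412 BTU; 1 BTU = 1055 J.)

£2104

Heat load = 33300 MJ = 33,300,000,000 J / 1055 = 31,563,981 BTU
Gas: input = 31,563,981 / 0.74 = 42,654,028 BTU = 426.5 therm → 426.5 × £1.01 = £430.81
Electric: 31,563,981 BTU / 3412 = 9,251 kWh → × £0.274 = £2,534.74
Difference = |£430.81 − £2,534.74| = £2,103.93 ≈ £2104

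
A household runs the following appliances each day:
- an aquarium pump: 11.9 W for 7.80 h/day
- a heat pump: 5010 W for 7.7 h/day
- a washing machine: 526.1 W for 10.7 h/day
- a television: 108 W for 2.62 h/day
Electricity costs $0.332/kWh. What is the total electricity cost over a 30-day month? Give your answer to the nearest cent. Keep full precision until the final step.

aquarium pump: 11.9 W × 7.80 h × 30 d = 2,785 Wh = 2.785 kWh
heat pump: 5010 W × 7.7 h × 30 d = 1,157,310 Wh = 1,157 kWh
washing machine: 526.1 W × 10.7 h × 30 d = 168,878 Wh = 168.9 kWh
television: 108 W × 2.62 h × 30 d = 8,489 Wh = 8.489 kWh
Total energy = 2.785 + 1,157 + 168.9 + 8.489 = 1,337 kWh
Cost = 1,337 kWh × $0.332 = $444.04

$444.04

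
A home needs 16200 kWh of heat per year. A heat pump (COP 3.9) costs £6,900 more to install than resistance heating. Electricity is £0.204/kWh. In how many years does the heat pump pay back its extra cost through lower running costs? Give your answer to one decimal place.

2.8 years

Resistance: 16200 kWh × £0.204 = £3,304.80/yr
Heat pump: 16200 / 3.9 = 4154 kWh in → × £0.204 = £847.38/yr
Annual savings = £2,457.42
Payback = £6,900 / £2,457.42 = 2.81 years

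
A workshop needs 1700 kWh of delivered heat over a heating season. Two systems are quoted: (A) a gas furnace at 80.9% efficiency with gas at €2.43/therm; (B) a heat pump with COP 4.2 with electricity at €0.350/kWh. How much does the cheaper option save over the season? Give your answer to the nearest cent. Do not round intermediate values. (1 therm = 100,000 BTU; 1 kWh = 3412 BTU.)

Heat load = 1700 kWh × 3412 = 5,800,400 BTU
Gas: input = 5,800,400 / 0.809 = 7,169,839 BTU = 71.7 therm → 71.7 × €2.43 = €174.23
Heat pump: 5,800,400 BTU / 3412 = 1,700 kWh heat; / 4.2 = 404.8 kWh in → × €0.350 = €141.67
Difference = |€174.23 − €141.67| = €32.56

€32.56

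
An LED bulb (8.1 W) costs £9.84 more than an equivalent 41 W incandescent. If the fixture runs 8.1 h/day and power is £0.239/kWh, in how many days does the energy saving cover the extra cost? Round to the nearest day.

Power saved = 41 − 8.1 = 32.9 W
Daily energy saved = 32.9 W × 8.1 h = 266.5 Wh = 0.26649 kWh
Daily savings = 0.26649 × £0.239 = £0.0637
Payback = £9.84 / £0.0637 per day = 154.5 days

154 days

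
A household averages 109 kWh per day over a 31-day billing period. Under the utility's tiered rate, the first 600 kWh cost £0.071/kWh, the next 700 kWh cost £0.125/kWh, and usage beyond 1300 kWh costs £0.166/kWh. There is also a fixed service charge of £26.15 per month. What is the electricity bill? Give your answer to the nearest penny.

£501.36

Usage = 109 kWh/day × 31 days = 3379 kWh
First 600 kWh × £0.071 = £42.60
Next 700 kWh × £0.125 = £87.50
Remaining 2079 kWh × £0.166 = £345.11
Energy charge = £475.21; + service £26.15 = £501.36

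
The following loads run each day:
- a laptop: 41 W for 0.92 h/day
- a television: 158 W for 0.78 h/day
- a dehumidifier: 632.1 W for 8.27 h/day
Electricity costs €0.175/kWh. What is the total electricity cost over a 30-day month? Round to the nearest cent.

laptop: 41 W × 0.92 h × 30 d = 1,132 Wh = 1.132 kWh
television: 158 W × 0.78 h × 30 d = 3,697 Wh = 3.697 kWh
dehumidifier: 632.1 W × 8.27 h × 30 d = 156,824 Wh = 156.8 kWh
Total energy = 1.132 + 3.697 + 156.8 = 161.7 kWh
Cost = 161.7 kWh × €0.175 = €28.29

€28.29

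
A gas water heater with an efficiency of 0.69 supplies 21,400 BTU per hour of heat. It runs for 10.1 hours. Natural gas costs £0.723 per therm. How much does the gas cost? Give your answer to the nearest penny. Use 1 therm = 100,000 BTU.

£2.26

Heat delivered = 21,400 BTU/h × 10.1 h = 216,140 BTU
Gas input = 216,140 / 0.69 = 313,246 BTU
= 313,246 / 100,000 = 3.132 therm
Cost = 3.132 × £0.723/therm = £2.26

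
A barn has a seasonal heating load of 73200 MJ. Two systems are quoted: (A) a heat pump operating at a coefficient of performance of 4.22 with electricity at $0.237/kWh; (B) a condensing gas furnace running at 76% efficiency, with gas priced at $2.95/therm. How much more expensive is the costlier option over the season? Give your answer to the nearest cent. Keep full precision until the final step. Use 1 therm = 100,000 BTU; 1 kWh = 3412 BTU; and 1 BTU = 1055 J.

Heat load = 73200 MJ = 73,200,000,000 J / 1055 = 69,383,886 BTU
Gas: input = 69,383,886 / 0.76 = 91,294,587 BTU = 912.9 therm → 912.9 × $2.95 = $2,693.19
Heat pump: 69,383,886 BTU / 3412 = 20,340 kWh heat; / 4.22 = 4,819 kWh in → × $0.237 = $1,142.05
Difference = |$2,693.19 − $1,142.05| = $1,551.14

$1551.14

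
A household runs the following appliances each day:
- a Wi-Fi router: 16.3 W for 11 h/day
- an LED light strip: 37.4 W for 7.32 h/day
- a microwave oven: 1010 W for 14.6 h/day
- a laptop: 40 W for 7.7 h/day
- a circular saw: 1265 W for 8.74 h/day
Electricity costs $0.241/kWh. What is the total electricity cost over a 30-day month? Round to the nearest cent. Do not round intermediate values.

Wi-Fi router: 16.3 W × 11 h × 30 d = 5,379 Wh = 5.379 kWh
LED light strip: 37.4 W × 7.32 h × 30 d = 8,213 Wh = 8.213 kWh
microwave oven: 1010 W × 14.6 h × 30 d = 442,380 Wh = 442.4 kWh
laptop: 40 W × 7.7 h × 30 d = 9,240 Wh = 9.24 kWh
circular saw: 1265 W × 8.74 h × 30 d = 331,683 Wh = 331.7 kWh
Total energy = 5.379 + 8.213 + 442.4 + 9.24 + 331.7 = 796.9 kWh
Cost = 796.9 kWh × $0.241 = $192.05

$192.05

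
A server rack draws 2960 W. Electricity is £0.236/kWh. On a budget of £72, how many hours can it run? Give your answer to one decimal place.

Energy budget = £72 / £0.236 per kWh = 305.1 kWh = 305,085 Wh
Runtime = 305,085 Wh / 2960 W = 103.1 h

103.1 h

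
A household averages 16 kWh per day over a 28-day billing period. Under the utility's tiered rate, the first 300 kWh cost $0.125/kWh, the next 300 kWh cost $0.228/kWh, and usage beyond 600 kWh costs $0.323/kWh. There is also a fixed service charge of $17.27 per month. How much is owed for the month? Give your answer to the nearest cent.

$88.51

Usage = 16 kWh/day × 28 days = 448 kWh
First 300 kWh × $0.125 = $37.50
Next 148 kWh × $0.228 = $33.74
Remaining tier: 0 kWh (not reached)
Energy charge = $71.24; + service $17.27 = $88.51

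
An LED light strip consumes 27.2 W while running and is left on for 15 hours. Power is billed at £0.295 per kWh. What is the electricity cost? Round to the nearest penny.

£0.12

Energy = 27.2 W × 15 h = 408 Wh = 0.408 kWh
Cost = 0.408 kWh × £0.295/kWh = £0.12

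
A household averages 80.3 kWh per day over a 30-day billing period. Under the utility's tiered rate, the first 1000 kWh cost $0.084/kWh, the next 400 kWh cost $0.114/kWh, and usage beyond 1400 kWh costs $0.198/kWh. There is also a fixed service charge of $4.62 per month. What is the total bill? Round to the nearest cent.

$334.00

Usage = 80.3 kWh/day × 30 days = 2409 kWh
First 1000 kWh × $0.084 = $84.00
Next 400 kWh × $0.114 = $45.60
Remaining 1009 kWh × $0.198 = $199.78
Energy charge = $329.38; + service $4.62 = $334.00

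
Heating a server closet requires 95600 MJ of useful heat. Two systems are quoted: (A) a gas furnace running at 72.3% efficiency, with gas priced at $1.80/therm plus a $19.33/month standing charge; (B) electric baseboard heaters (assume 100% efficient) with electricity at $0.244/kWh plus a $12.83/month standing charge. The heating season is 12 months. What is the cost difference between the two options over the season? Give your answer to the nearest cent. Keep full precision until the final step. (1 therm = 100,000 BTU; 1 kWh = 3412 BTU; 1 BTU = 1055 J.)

Heat load = 95600 MJ = 95,600,000,000 J / 1055 = 90,616,114 BTU
Gas: input = 90,616,114 / 0.723 = 125,333,491 BTU = 1,253 therm → 1,253 × $1.80 = $2,256.00; + 12 × $19.33 standing = $2,487.96
Electric: 90,616,114 BTU / 3412 = 26,560 kWh → × $0.244 = $6,480.17; + 12 × $12.83 standing = $6,634.13
Difference = |$2,487.96 − $6,634.13| = $4,146.16

$4146.16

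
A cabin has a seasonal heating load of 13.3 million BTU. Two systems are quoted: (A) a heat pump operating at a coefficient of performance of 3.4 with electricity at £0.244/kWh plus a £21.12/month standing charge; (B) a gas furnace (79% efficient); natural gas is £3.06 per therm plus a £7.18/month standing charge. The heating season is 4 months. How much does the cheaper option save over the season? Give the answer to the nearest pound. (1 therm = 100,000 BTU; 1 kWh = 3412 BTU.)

£180

Heat load = 13.3 × 10⁶ BTU = 13,300,000 BTU
Gas: input = 13,300,000 / 0.79 = 16,835,443 BTU = 168.4 therm → 168.4 × £3.06 = £515.16; + 4 × £7.18 standing = £543.88
Heat pump: 13,300,000 BTU / 3412 = 3,898 kWh heat; / 3.4 = 1,146 kWh in → × £0.244 = £279.74; + 4 × £21.12 standing = £364.22
Difference = |£543.88 − £364.22| = £179.67 ≈ £180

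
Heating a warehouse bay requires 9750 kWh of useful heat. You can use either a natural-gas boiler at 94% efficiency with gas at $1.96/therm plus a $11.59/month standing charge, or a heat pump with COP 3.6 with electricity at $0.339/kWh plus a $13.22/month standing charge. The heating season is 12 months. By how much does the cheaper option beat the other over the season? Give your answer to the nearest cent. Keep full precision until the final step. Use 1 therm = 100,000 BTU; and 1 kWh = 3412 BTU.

Heat load = 9750 kWh × 3412 = 33,267,000 BTU
Gas: input = 33,267,000 / 0.94 = 35,390,426 BTU = 353.9 therm → 353.9 × $1.96 = $693.65; + 12 × $11.59 standing = $832.73
Heat pump: 33,267,000 BTU / 3412 = 9,750 kWh heat; / 3.6 = 2,708 kWh in → × $0.339 = $918.13; + 12 × $13.22 standing = $1,076.77
Difference = |$832.73 − $1,076.77| = $244.03

$244.03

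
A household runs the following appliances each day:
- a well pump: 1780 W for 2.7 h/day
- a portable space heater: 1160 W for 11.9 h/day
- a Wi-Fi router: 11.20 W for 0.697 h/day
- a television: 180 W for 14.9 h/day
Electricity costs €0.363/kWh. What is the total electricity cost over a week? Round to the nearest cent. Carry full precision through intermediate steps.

€54.12

well pump: 1780 W × 2.7 h × 7 d = 33,642 Wh = 33.64 kWh
portable space heater: 1160 W × 11.9 h × 7 d = 96,628 Wh = 96.63 kWh
Wi-Fi router: 11.20 W × 0.697 h × 7 d = 55 Wh = 0.05464 kWh
television: 180 W × 14.9 h × 7 d = 18,774 Wh = 18.77 kWh
Total energy = 33.64 + 96.63 + 0.05464 + 18.77 = 149.1 kWh
Cost = 149.1 kWh × €0.363 = €54.12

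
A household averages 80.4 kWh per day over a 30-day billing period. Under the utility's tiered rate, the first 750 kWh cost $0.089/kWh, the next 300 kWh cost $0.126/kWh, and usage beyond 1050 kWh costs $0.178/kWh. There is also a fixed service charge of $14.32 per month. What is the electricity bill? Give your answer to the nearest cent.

$361.31

Usage = 80.4 kWh/day × 30 days = 2412 kWh
First 750 kWh × $0.089 = $66.75
Next 300 kWh × $0.126 = $37.80
Remaining 1362 kWh × $0.178 = $242.44
Energy charge = $346.99; + service $14.32 = $361.31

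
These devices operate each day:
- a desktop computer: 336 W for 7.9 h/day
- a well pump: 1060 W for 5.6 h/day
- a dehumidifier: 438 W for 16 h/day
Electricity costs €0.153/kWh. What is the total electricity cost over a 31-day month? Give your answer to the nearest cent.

desktop computer: 336 W × 7.9 h × 31 d = 82,286 Wh = 82.29 kWh
well pump: 1060 W × 5.6 h × 31 d = 184,016 Wh = 184 kWh
dehumidifier: 438 W × 16 h × 31 d = 217,248 Wh = 217.2 kWh
Total energy = 82.29 + 184 + 217.2 = 483.6 kWh
Cost = 483.6 kWh × €0.153 = €73.98

€73.98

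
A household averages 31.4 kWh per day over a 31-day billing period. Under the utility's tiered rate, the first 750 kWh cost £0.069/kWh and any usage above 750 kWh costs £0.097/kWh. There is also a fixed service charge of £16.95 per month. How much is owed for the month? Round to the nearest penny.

£90.37

Usage = 31.4 kWh/day × 31 days = 973.4 kWh
First 750 kWh × £0.069 = £51.75
Remaining 223.4 kWh × £0.097 = £21.67
Energy charge = £73.42; + service £16.95 = £90.37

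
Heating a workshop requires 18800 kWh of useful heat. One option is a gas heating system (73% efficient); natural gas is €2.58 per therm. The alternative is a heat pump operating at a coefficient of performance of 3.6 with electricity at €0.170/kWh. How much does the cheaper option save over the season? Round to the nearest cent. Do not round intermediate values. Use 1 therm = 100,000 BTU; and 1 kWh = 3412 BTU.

Heat load = 18800 kWh × 3412 = 64,145,600 BTU
Gas: input = 64,145,600 / 0.73 = 87,870,685 BTU = 878.7 therm → 878.7 × €2.58 = €2,267.06
Heat pump: 64,145,600 BTU / 3412 = 18,800 kWh heat; / 3.6 = 5,222 kWh in → × €0.170 = €887.78
Difference = |€2,267.06 − €887.78| = €1,379.29

€1379.29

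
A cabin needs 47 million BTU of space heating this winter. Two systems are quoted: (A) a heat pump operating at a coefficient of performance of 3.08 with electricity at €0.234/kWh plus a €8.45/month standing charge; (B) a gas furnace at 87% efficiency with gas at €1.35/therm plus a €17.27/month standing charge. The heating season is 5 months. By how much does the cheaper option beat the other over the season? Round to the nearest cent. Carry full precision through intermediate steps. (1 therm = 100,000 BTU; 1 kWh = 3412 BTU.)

Heat load = 47 × 10⁶ BTU = 47,000,000 BTU
Gas: input = 47,000,000 / 0.87 = 54,022,989 BTU = 540.2 therm → 540.2 × €1.35 = €729.31; + 5 × €17.27 standing = €815.66
Heat pump: 47,000,000 BTU / 3412 = 13,770 kWh heat; / 3.08 = 4,472 kWh in → × €0.234 = €1,046.54; + 5 × €8.45 standing = €1,088.79
Difference = |€815.66 − €1,088.79| = €273.13

€273.13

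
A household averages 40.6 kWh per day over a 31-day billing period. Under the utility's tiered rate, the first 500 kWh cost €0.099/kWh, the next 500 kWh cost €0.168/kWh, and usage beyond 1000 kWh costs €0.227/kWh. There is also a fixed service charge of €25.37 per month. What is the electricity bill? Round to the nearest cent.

€217.57

Usage = 40.6 kWh/day × 31 days = 1258.6 kWh
First 500 kWh × €0.099 = €49.50
Next 500 kWh × €0.168 = €84.00
Remaining 258.6 kWh × €0.227 = €58.70
Energy charge = €192.20; + service €25.37 = €217.57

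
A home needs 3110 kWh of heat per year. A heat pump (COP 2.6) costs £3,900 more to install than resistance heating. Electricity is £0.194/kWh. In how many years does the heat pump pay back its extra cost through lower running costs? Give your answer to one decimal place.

10.5 years

Resistance: 3110 kWh × £0.194 = £603.34/yr
Heat pump: 3110 / 2.6 = 1196 kWh in → × £0.194 = £232.05/yr
Annual savings = £371.29
Payback = £3,900 / £371.29 = 10.5 years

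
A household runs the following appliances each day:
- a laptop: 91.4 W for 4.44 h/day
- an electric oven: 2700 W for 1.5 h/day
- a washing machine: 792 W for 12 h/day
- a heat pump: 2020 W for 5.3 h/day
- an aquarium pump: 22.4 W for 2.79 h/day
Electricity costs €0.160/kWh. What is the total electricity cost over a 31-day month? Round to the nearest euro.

€123

laptop: 91.4 W × 4.44 h × 31 d = 12,580 Wh = 12.58 kWh
electric oven: 2700 W × 1.5 h × 31 d = 125,550 Wh = 125.5 kWh
washing machine: 792 W × 12 h × 31 d = 294,624 Wh = 294.6 kWh
heat pump: 2020 W × 5.3 h × 31 d = 331,886 Wh = 331.9 kWh
aquarium pump: 22.4 W × 2.79 h × 31 d = 1,937 Wh = 1.937 kWh
Total energy = 12.58 + 125.5 + 294.6 + 331.9 + 1.937 = 766.6 kWh
Cost = 766.6 kWh × €0.160 = €122.65 ≈ €123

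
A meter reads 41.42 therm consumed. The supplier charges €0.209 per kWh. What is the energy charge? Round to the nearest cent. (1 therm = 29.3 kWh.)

41.42 therm × (29.3 kWh/therm) = 1,214 kWh
Cost = 1,214 kWh × €0.209/kWh = €253.64

€253.64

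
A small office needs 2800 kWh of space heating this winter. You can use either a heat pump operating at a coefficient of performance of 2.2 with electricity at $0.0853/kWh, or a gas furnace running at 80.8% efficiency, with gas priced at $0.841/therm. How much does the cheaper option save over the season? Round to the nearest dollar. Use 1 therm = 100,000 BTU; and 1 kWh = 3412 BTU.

$9

Heat load = 2800 kWh × 3412 = 9,553,600 BTU
Gas: input = 9,553,600 / 0.808 = 11,823,762 BTU = 118.2 therm → 118.2 × $0.841 = $99.44
Heat pump: 9,553,600 BTU / 3412 = 2,800 kWh heat; / 2.2 = 1,273 kWh in → × $0.0853 = $108.56
Difference = |$99.44 − $108.56| = $9.13 ≈ $9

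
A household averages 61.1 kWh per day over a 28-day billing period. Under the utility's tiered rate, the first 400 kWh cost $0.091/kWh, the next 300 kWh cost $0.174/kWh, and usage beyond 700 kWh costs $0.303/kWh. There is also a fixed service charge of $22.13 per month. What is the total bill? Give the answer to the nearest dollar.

$417

Usage = 61.1 kWh/day × 28 days = 1710.8 kWh
First 400 kWh × $0.091 = $36.40
Next 300 kWh × $0.174 = $52.20
Remaining 1010.8 kWh × $0.303 = $306.27
Energy charge = $394.87; + service $22.13 = $417.00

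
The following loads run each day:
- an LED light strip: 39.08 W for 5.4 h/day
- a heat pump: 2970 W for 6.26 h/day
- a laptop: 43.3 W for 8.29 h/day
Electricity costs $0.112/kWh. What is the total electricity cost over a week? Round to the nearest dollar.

$15

LED light strip: 39.08 W × 5.4 h × 7 d = 1,477 Wh = 1.477 kWh
heat pump: 2970 W × 6.26 h × 7 d = 130,145 Wh = 130.1 kWh
laptop: 43.3 W × 8.29 h × 7 d = 2,513 Wh = 2.513 kWh
Total energy = 1.477 + 130.1 + 2.513 = 134.1 kWh
Cost = 134.1 kWh × $0.112 = $15.02 ≈ $15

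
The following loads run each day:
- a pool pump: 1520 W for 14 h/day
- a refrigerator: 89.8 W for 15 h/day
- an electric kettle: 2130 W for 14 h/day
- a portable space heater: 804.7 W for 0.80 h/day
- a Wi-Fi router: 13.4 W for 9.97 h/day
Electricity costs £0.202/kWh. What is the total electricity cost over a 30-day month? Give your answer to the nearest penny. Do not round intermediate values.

pool pump: 1520 W × 14 h × 30 d = 638,400 Wh = 638.4 kWh
refrigerator: 89.8 W × 15 h × 30 d = 40,410 Wh = 40.41 kWh
electric kettle: 2130 W × 14 h × 30 d = 894,600 Wh = 894.6 kWh
portable space heater: 804.7 W × 0.80 h × 30 d = 19,313 Wh = 19.31 kWh
Wi-Fi router: 13.4 W × 9.97 h × 30 d = 4,008 Wh = 4.008 kWh
Total energy = 638.4 + 40.41 + 894.6 + 19.31 + 4.008 = 1,597 kWh
Cost = 1,597 kWh × £0.202 = £322.54

£322.54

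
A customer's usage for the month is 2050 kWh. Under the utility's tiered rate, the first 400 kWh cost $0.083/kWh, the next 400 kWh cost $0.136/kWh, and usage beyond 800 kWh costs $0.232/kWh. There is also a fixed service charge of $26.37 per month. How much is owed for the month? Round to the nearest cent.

$403.97

First 400 kWh × $0.083 = $33.20
Next 400 kWh × $0.136 = $54.40
Remaining 1250 kWh × $0.232 = $290.00
Energy charge = $377.60; + service $26.37 = $403.97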